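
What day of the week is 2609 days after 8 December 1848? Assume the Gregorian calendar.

Wednesday

Dec 8, 1848 is a Friday.
2609 mod 7 = 5, so 2609 days after a Friday is Friday + 5 = Wednesday.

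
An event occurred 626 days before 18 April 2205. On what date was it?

−365 (one year) → Apr 18, 2204 (261 left).
−18 → Mar 31, 2204 (end of Mar, 31 days; 243 left).
−31 → Feb 29, 2204 (end of Feb, 29 days; 212 left).
−29 → Jan 31, 2204 (end of Jan, 31 days; 183 left).
−31 → Dec 31, 2203 (end of Dec, 31 days; 152 left).
−31 → Nov 30, 2203 (end of Nov, 30 days; 121 left).
−30 → Oct 31, 2203 (end of Oct, 31 days; 91 left).
−31 → Sep 30, 2203 (end of Sep, 30 days; 60 left).
−30 → Aug 31, 2203 (end of Aug, 31 days; 30 left).
−30 → Aug 1, 2203.

August 1, 2203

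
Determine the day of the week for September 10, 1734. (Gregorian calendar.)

Doomsday rule: the anchor day for the 1700s is Sunday. For year 34: 34÷12 = 2 r 10, and 10÷4 = 2, so 2+10+2 = 14.
Sunday + 14 ≡ Sunday — that's 1734's doomsday.
In September the doomsday date is Sep 5.
Sep 10 is 5 days after Sep 5; 5 mod 7 = 5, so Sunday + 5 = Friday.

Friday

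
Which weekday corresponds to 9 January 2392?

Doomsday rule: the anchor day for the 2300s is Wednesday. For year 92: 92÷12 = 7 r 8, and 8÷4 = 2, so 7+8+2 = 17.
Wednesday + 17 ≡ Saturday — that's 2392's doomsday.
In January the doomsday date is Jan 4 (2392 is a leap year (divisible by 4)).
Jan 9 is 5 days after Jan 4; 5 mod 7 = 5, so Saturday + 5 = Thursday.

Thursday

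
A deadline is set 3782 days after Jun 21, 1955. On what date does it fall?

October 28, 1965

+366 (one year; includes Feb 29, 1956) → Jun 21, 1956 (3416 left).
+365 (one year) → Jun 21, 1957 (3051 left).
+365 (one year) → Jun 21, 1958 (2686 left).
+365 (one year) → Jun 21, 1959 (2321 left).
+366 (one year; includes Feb 29, 1960) → Jun 21, 1960 (1955 left).
+365 (one year) → Jun 21, 1961 (1590 left).
+365 (one year) → Jun 21, 1962 (1225 left).
+365 (one year) → Jun 21, 1963 (860 left).
+366 (one year; includes Feb 29, 1964) → Jun 21, 1964 (494 left).
+365 (one year) → Jun 21, 1965 (129 left).
Jun has 30 days: +10 → Jul 1, 1965 (119 left).
Jul has 31 days: +31 → Aug 1, 1965 (88 left).
Aug has 31 days: +31 → Sep 1, 1965 (57 left).
Sep has 30 days: +30 → Oct 1, 1965 (27 left).
+27 → Oct 28, 1965.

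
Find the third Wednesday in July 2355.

July 1, 2355 is a Friday.
The first Wednesday is therefore July 6 (5 days later).
The third Wednesday is 6 + 2×7 = July 20.

July 20, 2355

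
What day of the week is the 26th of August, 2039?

Friday

Doomsday rule: the anchor day for the 2000s is Tuesday. For year 39: 39÷12 = 3 r 3, and 3÷4 = 0, so 3+3+0 = 6.
Tuesday + 6 ≡ Monday — that's 2039's doomsday.
In August the doomsday date is Aug 8.
Aug 26 is 18 days after Aug 8; 18 mod 7 = 4, so Monday + 4 = Friday.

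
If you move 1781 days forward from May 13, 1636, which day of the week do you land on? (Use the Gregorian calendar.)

Friday

First find the weekday of May 13, 1636. Doomsday rule: the anchor day for the 1600s is Tuesday. For year 36: 36÷12 = 3 r 0, and 0÷4 = 0, so 3+0+0 = 3.
Tuesday + 3 ≡ Friday — that's 1636's doomsday.
In May the doomsday date is May 9.
May 13 is 4 days after May 9; 4 mod 7 = 4, so Friday + 4 = Tuesday.
1781 mod 7 = 3, so 1781 days after a Tuesday is Tuesday + 3 = Friday.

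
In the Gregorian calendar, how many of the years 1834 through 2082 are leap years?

Multiples of 4 in [1834,2082]: 62.
Of those, multiples of 100: 2 (not leap unless ÷400).
Multiples of 400: 1.
Leap years = 62 − 2 + 1 = 61.

61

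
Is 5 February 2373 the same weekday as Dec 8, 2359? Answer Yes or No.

No

From Dec 8, 2359 to Feb 5, 2373 is 4808 days.
4808 mod 7 = 6, so they are different weekdays.
(Dec 8, 2359 is a Tuesday; Feb 5, 2373 is a Monday.)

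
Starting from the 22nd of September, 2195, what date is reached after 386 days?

Sep has 30 days: +9 → Oct 1, 2195 (377 left).
Oct has 31 days: +31 → Nov 1, 2195 (346 left).
Nov has 30 days: +30 → Dec 1, 2195 (316 left).
Dec has 31 days: +31 → Jan 1, 2196 (285 left).
Jan has 31 days: +31 → Feb 1, 2196 (254 left).
Feb has 29 days: +29 → Mar 1, 2196 (225 left).
Mar has 31 days: +31 → Apr 1, 2196 (194 left).
Apr has 30 days: +30 → May 1, 2196 (164 left).
May has 31 days: +31 → Jun 1, 2196 (133 left).
Jun has 30 days: +30 → Jul 1, 2196 (103 left).
Jul has 31 days: +31 → Aug 1, 2196 (72 left).
Aug has 31 days: +31 → Sep 1, 2196 (41 left).
Sep has 30 days: +30 → Oct 1, 2196 (11 left).
+11 → Oct 12, 2196.

October 12, 2196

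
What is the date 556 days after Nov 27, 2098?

June 6, 2100

+365 (one year) → Nov 27, 2099 (191 left).
Nov has 30 days: +4 → Dec 1, 2099 (187 left).
Dec has 31 days: +31 → Jan 1, 2100 (156 left).
Jan has 31 days: +31 → Feb 1, 2100 (125 left).
Feb has 28 days: +28 → Mar 1, 2100 (97 left).
Mar has 31 days: +31 → Apr 1, 2100 (66 left).
Apr has 30 days: +30 → May 1, 2100 (36 left).
May has 31 days: +31 → Jun 1, 2100 (5 left).
+5 → Jun 6, 2100.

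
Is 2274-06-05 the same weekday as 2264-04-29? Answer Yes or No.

Yes

From Apr 29, 2264 to Jun 5, 2274 is 3689 days.
3689 mod 7 = 0, so they are the same weekday.
(Apr 29, 2264 is a Friday; Jun 5, 2274 is a Friday.)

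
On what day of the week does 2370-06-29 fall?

Doomsday rule: the anchor day for the 2300s is Wednesday. For year 70: 70÷12 = 5 r 10, and 10÷4 = 2, so 5+10+2 = 17.
Wednesday + 17 ≡ Saturday — that's 2370's doomsday.
In June the doomsday date is Jun 6.
Jun 29 is 23 days after Jun 6; 23 mod 7 = 2, so Saturday + 2 = Monday.

Monday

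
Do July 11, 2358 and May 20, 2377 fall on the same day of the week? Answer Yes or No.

Yes

From Jul 11, 2358 to May 20, 2377 is 6888 days.
6888 mod 7 = 0, so they are the same weekday.
(Jul 11, 2358 is a Friday; May 20, 2377 is a Friday.)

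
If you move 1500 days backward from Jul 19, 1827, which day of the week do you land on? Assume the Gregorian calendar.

Tuesday

First find the weekday of Jul 19, 1827. Doomsday rule: the anchor day for the 1800s is Friday. For year 27: 27÷12 = 2 r 3, and 3÷4 = 0, so 2+3+0 = 5.
Friday + 5 ≡ Wednesday — that's 1827's doomsday.
In July the doomsday date is Jul 11.
Jul 19 is 8 days after Jul 11; 8 mod 7 = 1, so Wednesday + 1 = Thursday.
1500 mod 7 = 2, so 1500 days before a Thursday is Thursday − 2 = Tuesday.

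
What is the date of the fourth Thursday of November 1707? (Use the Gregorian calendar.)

November 24, 1707

November 1, 1707 is a Tuesday.
The first Thursday is therefore November 3 (2 days later).
The fourth Thursday is 3 + 3×7 = November 24.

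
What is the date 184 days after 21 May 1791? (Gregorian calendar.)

November 21, 1791

May has 31 days: +11 → Jun 1, 1791 (173 left).
Jun has 30 days: +30 → Jul 1, 1791 (143 left).
Jul has 31 days: +31 → Aug 1, 1791 (112 left).
Aug has 31 days: +31 → Sep 1, 1791 (81 left).
Sep has 30 days: +30 → Oct 1, 1791 (51 left).
Oct has 31 days: +31 → Nov 1, 1791 (20 left).
+20 → Nov 21, 1791.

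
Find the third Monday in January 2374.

January 1, 2374 is a Tuesday.
The first Monday is therefore January 7 (6 days later).
The third Monday is 7 + 2×7 = January 21.

January 21, 2374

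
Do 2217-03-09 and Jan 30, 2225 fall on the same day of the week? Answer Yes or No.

Yes

From Mar 9, 2217 to Jan 30, 2225 is 2884 days.
2884 mod 7 = 0, so they are the same weekday.
(Mar 9, 2217 is a Sunday; Jan 30, 2225 is a Sunday.)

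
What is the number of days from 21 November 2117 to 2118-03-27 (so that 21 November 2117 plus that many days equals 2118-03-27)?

126

Nov 21, 2117 → Dec 21, 2117: 30 days (November has 30).
Dec 21, 2117 → Jan 21, 2118: 31 days (December has 31).
Jan 21, 2118 → Feb 21, 2118: 31 days (January has 31).
Feb 21, 2118 → Mar 21, 2118: 28 days (February has 28).
Mar 21, 2118 → Mar 27, 2118: 6 days.
Total: 126 days.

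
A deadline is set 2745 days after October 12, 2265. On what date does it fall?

April 18, 2273

+365 (one year) → Oct 12, 2266 (2380 left).
+365 (one year) → Oct 12, 2267 (2015 left).
+366 (one year; includes Feb 29, 2268) → Oct 12, 2268 (1649 left).
+365 (one year) → Oct 12, 2269 (1284 left).
+365 (one year) → Oct 12, 2270 (919 left).
+365 (one year) → Oct 12, 2271 (554 left).
+366 (one year; includes Feb 29, 2272) → Oct 12, 2272 (188 left).
Oct has 31 days: +20 → Nov 1, 2272 (168 left).
Nov has 30 days: +30 → Dec 1, 2272 (138 left).
Dec has 31 days: +31 → Jan 1, 2273 (107 left).
Jan has 31 days: +31 → Feb 1, 2273 (76 left).
Feb has 28 days: +28 → Mar 1, 2273 (48 left).
Mar has 31 days: +31 → Apr 1, 2273 (17 left).
+17 → Apr 18, 2273.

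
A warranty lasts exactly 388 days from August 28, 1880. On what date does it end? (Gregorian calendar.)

September 20, 1881

Aug has 31 days: +4 → Sep 1, 1880 (384 left).
Sep has 30 days: +30 → Oct 1, 1880 (354 left).
Oct has 31 days: +31 → Nov 1, 1880 (323 left).
Nov has 30 days: +30 → Dec 1, 1880 (293 left).
Dec has 31 days: +31 → Jan 1, 1881 (262 left).
Jan has 31 days: +31 → Feb 1, 1881 (231 left).
Feb has 28 days: +28 → Mar 1, 1881 (203 left).
Mar has 31 days: +31 → Apr 1, 1881 (172 left).
Apr has 30 days: +30 → May 1, 1881 (142 left).
May has 31 days: +31 → Jun 1, 1881 (111 left).
Jun has 30 days: +30 → Jul 1, 1881 (81 left).
Jul has 31 days: +31 → Aug 1, 1881 (50 left).
Aug has 31 days: +31 → Sep 1, 1881 (19 left).
+19 → Sep 20, 1881.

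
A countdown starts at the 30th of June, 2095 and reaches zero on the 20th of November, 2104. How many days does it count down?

Jun 30, 2095 → Jun 30, 2096: 366 days (Feb 29, 2096 is in that span).
Jun 30, 2096 → Jun 30, 2097: 365 days.
Jun 30, 2097 → Jun 30, 2098: 365 days.
Jun 30, 2098 → Jun 30, 2099: 365 days.
Jun 30, 2099 → Jun 30, 2100: 365 days.
Jun 30, 2100 → Jun 30, 2101: 365 days.
Jun 30, 2101 → Jun 30, 2102: 365 days.
Jun 30, 2102 → Jun 30, 2103: 365 days.
Jun 30, 2103 → Jun 30, 2104: 366 days (Feb 29, 2104 is in that span).
Jun 30, 2104 → Jul 30, 2104: 30 days (June has 30).
Jul 30, 2104 → Aug 30, 2104: 31 days (July has 31).
Aug 30, 2104 → Sep 30, 2104: 31 days (August has 31).
Sep 30, 2104 → Oct 30, 2104: 30 days (September has 30).
Oct 30, 2104 → Nov 20, 2104: 21 days.
Total: 3430 days.

3430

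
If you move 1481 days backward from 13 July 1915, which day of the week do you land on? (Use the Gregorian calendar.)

Friday

First find the weekday of Jul 13, 1915. Doomsday rule: the anchor day for the 1900s is Wednesday. For year 15: 15÷12 = 1 r 3, and 3÷4 = 0, so 1+3+0 = 4.
Wednesday + 4 ≡ Sunday — that's 1915's doomsday.
In July the doomsday date is Jul 11.
Jul 13 is 2 days after Jul 11; 2 mod 7 = 2, so Sunday + 2 = Tuesday.
1481 mod 7 = 4, so 1481 days before a Tuesday is Tuesday − 4 = Friday.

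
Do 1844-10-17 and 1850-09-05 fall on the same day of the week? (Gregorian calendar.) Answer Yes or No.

From Oct 17, 1844 to Sep 5, 1850 is 2149 days.
2149 mod 7 = 0, so they are the same weekday.
(Oct 17, 1844 is a Thursday; Sep 5, 1850 is a Thursday.)

Yes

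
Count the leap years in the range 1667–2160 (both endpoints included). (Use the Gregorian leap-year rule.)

120

Multiples of 4 in [1667,2160]: 124.
Of those, multiples of 100: 5 (not leap unless ÷400).
Multiples of 400: 1.
Leap years = 124 − 5 + 1 = 120.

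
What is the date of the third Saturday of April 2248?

April 1, 2248 is a Saturday.
The first Saturday is therefore April 1 (same day).
The third Saturday is 1 + 2×7 = April 15.

April 15, 2248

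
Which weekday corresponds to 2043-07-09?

Doomsday rule: the anchor day for the 2000s is Tuesday. For year 43: 43÷12 = 3 r 7, and 7÷4 = 1, so 3+7+1 = 11.
Tuesday + 11 ≡ Saturday — that's 2043's doomsday.
In July the doomsday date is Jul 11.
Jul 9 is 2 days before Jul 11; 2 mod 7 = 2, so Saturday − 2 = Thursday.

Thursday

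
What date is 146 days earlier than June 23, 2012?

January 29, 2012

−23 → May 31, 2012 (end of May, 31 days; 123 left).
−31 → Apr 30, 2012 (end of Apr, 30 days; 92 left).
−30 → Mar 31, 2012 (end of Mar, 31 days; 62 left).
−31 → Feb 29, 2012 (end of Feb, 29 days; 31 left).
−29 → Jan 31, 2012 (end of Jan, 31 days; 2 left).
−2 → Jan 29, 2012.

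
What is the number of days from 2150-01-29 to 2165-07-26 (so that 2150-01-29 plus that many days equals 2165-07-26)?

5657

Jan 29, 2150 → Jan 29, 2151: 365 days.
Jan 29, 2151 → Jan 29, 2152: 365 days.
Jan 29, 2152 → Jan 29, 2153: 366 days (Feb 29, 2152 is in that span).
Jan 29, 2153 → Jan 29, 2154: 365 days.
Jan 29, 2154 → Jan 29, 2155: 365 days.
Jan 29, 2155 → Jan 29, 2156: 365 days.
Jan 29, 2156 → Jan 29, 2157: 366 days (Feb 29, 2156 is in that span).
Jan 29, 2157 → Jan 29, 2158: 365 days.
Jan 29, 2158 → Jan 29, 2159: 365 days.
Jan 29, 2159 → Jan 29, 2160: 365 days.
Jan 29, 2160 → Jan 29, 2161: 366 days (Feb 29, 2160 is in that span).
Jan 29, 2161 → Jan 29, 2162: 365 days.
Jan 29, 2162 → Jan 29, 2163: 365 days.
Jan 29, 2163 → Jan 29, 2164: 365 days.
Jan 29, 2164 → Jan 29, 2165: 366 days (Feb 29, 2164 is in that span).
Jan 29, 2165 → Feb 28, 2165: 30 days (January has 31).
Feb 28, 2165 → Mar 28, 2165: 28 days (February has 28).
Mar 28, 2165 → Apr 28, 2165: 31 days (March has 31).
Apr 28, 2165 → May 28, 2165: 30 days (April has 30).
May 28, 2165 → Jun 28, 2165: 31 days (May has 31).
Jun 28, 2165 → Jul 26, 2165: 28 days.
Total: 5657 days.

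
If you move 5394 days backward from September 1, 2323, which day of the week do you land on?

Tuesday

Sep 1, 2323 is a Saturday.
5394 mod 7 = 4, so 5394 days before a Saturday is Saturday − 4 = Tuesday.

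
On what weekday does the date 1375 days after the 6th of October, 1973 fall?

Tuesday

First find the weekday of Oct 6, 1973. Doomsday rule: the anchor day for the 1900s is Wednesday. For year 73: 73÷12 = 6 r 1, and 1÷4 = 0, so 6+1+0 = 7.
Wednesday + 7 ≡ Wednesday — that's 1973's doomsday.
In October the doomsday date is Oct 10.
Oct 6 is 4 days before Oct 10; 4 mod 7 = 4, so Wednesday − 4 = Saturday.
1375 mod 7 = 3, so 1375 days after a Saturday is Saturday + 3 = Tuesday.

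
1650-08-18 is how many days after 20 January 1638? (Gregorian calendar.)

Jan 20, 1638 → Jan 20, 1639: 365 days.
Jan 20, 1639 → Jan 20, 1640: 365 days.
Jan 20, 1640 → Jan 20, 1641: 366 days (Feb 29, 1640 is in that span).
Jan 20, 1641 → Jan 20, 1642: 365 days.
Jan 20, 1642 → Jan 20, 1643: 365 days.
Jan 20, 1643 → Jan 20, 1644: 365 days.
Jan 20, 1644 → Jan 20, 1645: 366 days (Feb 29, 1644 is in that span).
Jan 20, 1645 → Jan 20, 1646: 365 days.
Jan 20, 1646 → Jan 20, 1647: 365 days.
Jan 20, 1647 → Jan 20, 1648: 365 days.
Jan 20, 1648 → Jan 20, 1649: 366 days (Feb 29, 1648 is in that span).
Jan 20, 1649 → Jan 20, 1650: 365 days.
Jan 20, 1650 → Feb 20, 1650: 31 days (January has 31).
Feb 20, 1650 → Mar 20, 1650: 28 days (February has 28).
Mar 20, 1650 → Apr 20, 1650: 31 days (March has 31).
Apr 20, 1650 → May 20, 1650: 30 days (April has 30).
May 20, 1650 → Jun 20, 1650: 31 days (May has 31).
Jun 20, 1650 → Jul 20, 1650: 30 days (June has 30).
Jul 20, 1650 → Aug 18, 1650: 29 days.
Total: 4593 days.

4593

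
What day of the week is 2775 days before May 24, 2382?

May 24, 2382 is a Monday.
2775 mod 7 = 3, so 2775 days before a Monday is Monday − 3 = Friday.

Friday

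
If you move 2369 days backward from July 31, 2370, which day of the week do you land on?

Tuesday

First find the weekday of Jul 31, 2370. Doomsday rule: the anchor day for the 2300s is Wednesday. For year 70: 70÷12 = 5 r 10, and 10÷4 = 2, so 5+10+2 = 17.
Wednesday + 17 ≡ Saturday — that's 2370's doomsday.
In July the doomsday date is Jul 11.
Jul 31 is 20 days after Jul 11; 20 mod 7 = 6, so Saturday + 6 = Friday.
2369 mod 7 = 3, so 2369 days before a Friday is Friday − 3 = Tuesday.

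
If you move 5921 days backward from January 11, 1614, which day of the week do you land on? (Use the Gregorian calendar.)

First find the weekday of Jan 11, 1614. Doomsday rule: the anchor day for the 1600s is Tuesday. For year 14: 14÷12 = 1 r 2, and 2÷4 = 0, so 1+2+0 = 3.
Tuesday + 3 ≡ Friday — that's 1614's doomsday.
In January the doomsday date is Jan 3 (1614 is not a leap year).
Jan 11 is 8 days after Jan 3; 8 mod 7 = 1, so Friday + 1 = Saturday.
5921 mod 7 = 6, so 5921 days before a Saturday is Saturday − 6 = Sunday.

Sunday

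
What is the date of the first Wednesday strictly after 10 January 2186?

January 11, 2186

Jan 10, 2186 is a Tuesday.
From Tuesday to the next Wednesday is 1 day.
Jan 10, 2186 + 1 = Jan 11, 2186.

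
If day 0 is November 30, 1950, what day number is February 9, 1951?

71

Nov 30, 1950 → Dec 30, 1950: 30 days (November has 30).
Dec 30, 1950 → Jan 30, 1951: 31 days (December has 31).
Jan 30, 1951 → Feb 9, 1951: 10 days.
Total: 71 days.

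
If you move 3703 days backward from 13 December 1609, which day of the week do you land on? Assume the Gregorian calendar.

Sunday

Dec 13, 1609 is a Sunday.
3703 mod 7 = 0, so 3703 days before a Sunday is Sunday − 0 = Sunday.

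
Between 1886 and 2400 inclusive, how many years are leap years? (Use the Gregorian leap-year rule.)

Multiples of 4 in [1886,2400]: 129.
Of those, multiples of 100: 6 (not leap unless ÷400).
Multiples of 400: 2.
Leap years = 129 − 6 + 2 = 125.

125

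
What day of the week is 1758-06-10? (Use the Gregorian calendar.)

Saturday

Doomsday rule: the anchor day for the 1700s is Sunday. For year 58: 58÷12 = 4 r 10, and 10÷4 = 2, so 4+10+2 = 16.
Sunday + 16 ≡ Tuesday — that's 1758's doomsday.
In June the doomsday date is Jun 6.
Jun 10 is 4 days after Jun 6; 4 mod 7 = 4, so Tuesday + 4 = Saturday.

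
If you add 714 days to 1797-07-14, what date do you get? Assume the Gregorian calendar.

+365 (one year) → Jul 14, 1798 (349 left).
Jul has 31 days: +18 → Aug 1, 1798 (331 left).
Aug has 31 days: +31 → Sep 1, 1798 (300 left).
Sep has 30 days: +30 → Oct 1, 1798 (270 left).
Oct has 31 days: +31 → Nov 1, 1798 (239 left).
Nov has 30 days: +30 → Dec 1, 1798 (209 left).
Dec has 31 days: +31 → Jan 1, 1799 (178 left).
Jan has 31 days: +31 → Feb 1, 1799 (147 left).
Feb has 28 days: +28 → Mar 1, 1799 (119 left).
Mar has 31 days: +31 → Apr 1, 1799 (88 left).
Apr has 30 days: +30 → May 1, 1799 (58 left).
May has 31 days: +31 → Jun 1, 1799 (27 left).
+27 → Jun 28, 1799.

June 28, 1799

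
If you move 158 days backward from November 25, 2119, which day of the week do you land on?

Tuesday

First find the weekday of Nov 25, 2119. Doomsday rule: the anchor day for the 2100s is Sunday. For year 19: 19÷12 = 1 r 7, and 7÷4 = 1, so 1+7+1 = 9.
Sunday + 9 ≡ Tuesday — that's 2119's doomsday.
In November the doomsday date is Nov 7.
Nov 25 is 18 days after Nov 7; 18 mod 7 = 4, so Tuesday + 4 = Saturday.
158 mod 7 = 4, so 158 days before a Saturday is Saturday − 4 = Tuesday.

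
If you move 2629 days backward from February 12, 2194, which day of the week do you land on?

Saturday

Feb 12, 2194 is a Wednesday.
2629 mod 7 = 4, so 2629 days before a Wednesday is Wednesday − 4 = Saturday.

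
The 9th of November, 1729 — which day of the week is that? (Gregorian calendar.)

Doomsday rule: the anchor day for the 1700s is Sunday. For year 29: 29÷12 = 2 r 5, and 5÷4 = 1, so 2+5+1 = 8.
Sunday + 8 ≡ Monday — that's 1729's doomsday.
In November the doomsday date is Nov 7.
Nov 9 is 2 days after Nov 7; 2 mod 7 = 2, so Monday + 2 = Wednesday.

Wednesday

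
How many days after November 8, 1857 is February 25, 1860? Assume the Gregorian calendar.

Nov 8, 1857 → Nov 8, 1858: 365 days.
Nov 8, 1858 → Nov 8, 1859: 365 days.
Nov 8, 1859 → Dec 8, 1859: 30 days (November has 30).
Dec 8, 1859 → Jan 8, 1860: 31 days (December has 31).
Jan 8, 1860 → Feb 8, 1860: 31 days (January has 31).
Feb 8, 1860 → Feb 25, 1860: 17 days.
Total: 839 days.

839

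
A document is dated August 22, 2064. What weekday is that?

Friday

Doomsday rule: the anchor day for the 2000s is Tuesday. For year 64: 64÷12 = 5 r 4, and 4÷4 = 1, so 5+4+1 = 10.
Tuesday + 10 ≡ Friday — that's 2064's doomsday.
In August the doomsday date is Aug 8.
Aug 22 is 14 days after Aug 8; 14 mod 7 = 0, so Friday + 0 = Friday.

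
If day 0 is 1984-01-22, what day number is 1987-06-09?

1234

Jan 22, 1984 → Jan 22, 1985: 366 days (Feb 29, 1984 is in that span).
Jan 22, 1985 → Jan 22, 1986: 365 days.
Jan 22, 1986 → Jan 22, 1987: 365 days.
Jan 22, 1987 → Feb 22, 1987: 31 days (January has 31).
Feb 22, 1987 → Mar 22, 1987: 28 days (February has 28).
Mar 22, 1987 → Apr 22, 1987: 31 days (March has 31).
Apr 22, 1987 → May 22, 1987: 30 days (April has 30).
May 22, 1987 → Jun 9, 1987: 18 days.
Total: 1234 days.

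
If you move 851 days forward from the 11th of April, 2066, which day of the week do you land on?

Apr 11, 2066 is a Sunday.
851 mod 7 = 4, so 851 days after a Sunday is Sunday + 4 = Thursday.

Thursday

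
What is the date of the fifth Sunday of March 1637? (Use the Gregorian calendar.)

March 29, 1637

March 1, 1637 is a Sunday.
The first Sunday is therefore March 1 (same day).
The fifth Sunday is 1 + 4×7 = March 29.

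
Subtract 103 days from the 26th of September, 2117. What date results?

−26 → Aug 31, 2117 (end of Aug, 31 days; 77 left).
−31 → Jul 31, 2117 (end of Jul, 31 days; 46 left).
−31 → Jun 30, 2117 (end of Jun, 30 days; 15 left).
−15 → Jun 15, 2117.

June 15, 2117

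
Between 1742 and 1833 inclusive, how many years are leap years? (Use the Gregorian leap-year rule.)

Multiples of 4 in [1742,1833]: 23.
Of those, multiples of 100: 1 (not leap unless ÷400).
Multiples of 400: 0.
Leap years = 23 − 1 + 0 = 22.

22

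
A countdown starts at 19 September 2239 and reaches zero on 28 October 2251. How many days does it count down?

Sep 19, 2239 → Sep 19, 2240: 366 days (Feb 29, 2240 is in that span).
Sep 19, 2240 → Sep 19, 2241: 365 days.
Sep 19, 2241 → Sep 19, 2242: 365 days.
Sep 19, 2242 → Sep 19, 2243: 365 days.
Sep 19, 2243 → Sep 19, 2244: 366 days (Feb 29, 2244 is in that span).
Sep 19, 2244 → Sep 19, 2245: 365 days.
Sep 19, 2245 → Sep 19, 2246: 365 days.
Sep 19, 2246 → Sep 19, 2247: 365 days.
Sep 19, 2247 → Sep 19, 2248: 366 days (Feb 29, 2248 is in that span).
Sep 19, 2248 → Sep 19, 2249: 365 days.
Sep 19, 2249 → Sep 19, 2250: 365 days.
Sep 19, 2250 → Sep 19, 2251: 365 days.
Sep 19, 2251 → Oct 19, 2251: 30 days (September has 30).
Oct 19, 2251 → Oct 28, 2251: 9 days.
Total: 4422 days.

4422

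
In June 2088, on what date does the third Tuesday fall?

June 15, 2088

June 1, 2088 is a Tuesday.
The first Tuesday is therefore June 1 (same day).
The third Tuesday is 1 + 2×7 = June 15.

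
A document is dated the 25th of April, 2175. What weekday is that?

Doomsday rule: the anchor day for the 2100s is Sunday. For year 75: 75÷12 = 6 r 3, and 3÷4 = 0, so 6+3+0 = 9.
Sunday + 9 ≡ Tuesday — that's 2175's doomsday.
In April the doomsday date is Apr 4.
Apr 25 is 21 days after Apr 4; 21 mod 7 = 0, so Tuesday + 0 = Tuesday.

Tuesday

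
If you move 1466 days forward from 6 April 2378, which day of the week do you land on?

Sunday

First find the weekday of Apr 6, 2378. Doomsday rule: the anchor day for the 2300s is Wednesday. For year 78: 78÷12 = 6 r 6, and 6÷4 = 1, so 6+6+1 = 13.
Wednesday + 13 ≡ Tuesday — that's 2378's doomsday.
In April the doomsday date is Apr 4.
Apr 6 is 2 days after Apr 4; 2 mod 7 = 2, so Tuesday + 2 = Thursday.
1466 mod 7 = 3, so 1466 days after a Thursday is Thursday + 3 = Sunday.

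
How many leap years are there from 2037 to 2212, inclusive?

42

Multiples of 4 in [2037,2212]: 44.
Of those, multiples of 100: 2 (not leap unless ÷400).
Multiples of 400: 0.
Leap years = 44 − 2 + 0 = 42.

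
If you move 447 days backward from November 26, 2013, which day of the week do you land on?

First find the weekday of Nov 26, 2013. Doomsday rule: the anchor day for the 2000s is Tuesday. For year 13: 13÷12 = 1 r 1, and 1÷4 = 0, so 1+1+0 = 2.
Tuesday + 2 ≡ Thursday — that's 2013's doomsday.
In November the doomsday date is Nov 7.
Nov 26 is 19 days after Nov 7; 19 mod 7 = 5, so Thursday + 5 = Tuesday.
447 mod 7 = 6, so 447 days before a Tuesday is Tuesday − 6 = Wednesday.

Wednesday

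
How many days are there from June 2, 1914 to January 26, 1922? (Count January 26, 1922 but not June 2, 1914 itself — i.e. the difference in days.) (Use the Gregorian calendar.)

Jun 2, 1914 → Jun 2, 1915: 365 days.
Jun 2, 1915 → Jun 2, 1916: 366 days (Feb 29, 1916 is in that span).
Jun 2, 1916 → Jun 2, 1917: 365 days.
Jun 2, 1917 → Jun 2, 1918: 365 days.
Jun 2, 1918 → Jun 2, 1919: 365 days.
Jun 2, 1919 → Jun 2, 1920: 366 days (Feb 29, 1920 is in that span).
Jun 2, 1920 → Jun 2, 1921: 365 days.
Jun 2, 1921 → Jul 2, 1921: 30 days (June has 30).
Jul 2, 1921 → Aug 2, 1921: 31 days (July has 31).
Aug 2, 1921 → Sep 2, 1921: 31 days (August has 31).
Sep 2, 1921 → Oct 2, 1921: 30 days (September has 30).
Oct 2, 1921 → Nov 2, 1921: 31 days (October has 31).
Nov 2, 1921 → Dec 2, 1921: 30 days (November has 30).
Dec 2, 1921 → Jan 2, 1922: 31 days (December has 31).
Jan 2, 1922 → Jan 26, 1922: 24 days.
Total: 2795 days.

2795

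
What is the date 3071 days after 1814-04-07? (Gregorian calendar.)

September 3, 1822

+365 (one year) → Apr 7, 1815 (2706 left).
+366 (one year; includes Feb 29, 1816) → Apr 7, 1816 (2340 left).
+365 (one year) → Apr 7, 1817 (1975 left).
+365 (one year) → Apr 7, 1818 (1610 left).
+365 (one year) → Apr 7, 1819 (1245 left).
+366 (one year; includes Feb 29, 1820) → Apr 7, 1820 (879 left).
+365 (one year) → Apr 7, 1821 (514 left).
+365 (one year) → Apr 7, 1822 (149 left).
Apr has 30 days: +24 → May 1, 1822 (125 left).
May has 31 days: +31 → Jun 1, 1822 (94 left).
Jun has 30 days: +30 → Jul 1, 1822 (64 left).
Jul has 31 days: +31 → Aug 1, 1822 (33 left).
Aug has 31 days: +31 → Sep 1, 1822 (2 left).
+2 → Sep 3, 1822.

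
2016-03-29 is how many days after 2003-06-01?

Jun 1, 2003 → Jun 1, 2004: 366 days (Feb 29, 2004 is in that span).
Jun 1, 2004 → Jun 1, 2005: 365 days.
Jun 1, 2005 → Jun 1, 2006: 365 days.
Jun 1, 2006 → Jun 1, 2007: 365 days.
Jun 1, 2007 → Jun 1, 2008: 366 days (Feb 29, 2008 is in that span).
Jun 1, 2008 → Jun 1, 2009: 365 days.
Jun 1, 2009 → Jun 1, 2010: 365 days.
Jun 1, 2010 → Jun 1, 2011: 365 days.
Jun 1, 2011 → Jun 1, 2012: 366 days (Feb 29, 2012 is in that span).
Jun 1, 2012 → Jun 1, 2013: 365 days.
Jun 1, 2013 → Jun 1, 2014: 365 days.
Jun 1, 2014 → Jun 1, 2015: 365 days.
Jun 1, 2015 → Jul 1, 2015: 30 days (June has 30).
Jul 1, 2015 → Aug 1, 2015: 31 days (July has 31).
Aug 1, 2015 → Sep 1, 2015: 31 days (August has 31).
Sep 1, 2015 → Oct 1, 2015: 30 days (September has 30).
Oct 1, 2015 → Nov 1, 2015: 31 days (October has 31).
Nov 1, 2015 → Dec 1, 2015: 30 days (November has 30).
Dec 1, 2015 → Jan 1, 2016: 31 days (December has 31).
Jan 1, 2016 → Feb 1, 2016: 31 days (January has 31).
Feb 1, 2016 → Mar 1, 2016: 29 days (February has 29).
Mar 1, 2016 → Mar 29, 2016: 28 days.
Total: 4685 days.

4685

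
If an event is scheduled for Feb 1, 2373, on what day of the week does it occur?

Thursday

Doomsday rule: the anchor day for the 2300s is Wednesday. For year 73: 73÷12 = 6 r 1, and 1÷4 = 0, so 6+1+0 = 7.
Wednesday + 7 ≡ Wednesday — that's 2373's doomsday.
In February the doomsday date is Feb 28 (2373 is not a leap year).
Feb 1 is 27 days before Feb 28; 27 mod 7 = 6, so Wednesday − 6 = Thursday.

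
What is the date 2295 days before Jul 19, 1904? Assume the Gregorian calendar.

−366 (one year; includes Feb 29, 1904) → Jul 19, 1903 (1929 left).
−365 (one year) → Jul 19, 1902 (1564 left).
−365 (one year) → Jul 19, 1901 (1199 left).
−365 (one year) → Jul 19, 1900 (834 left).
−365 (one year) → Jul 19, 1899 (469 left).
−365 (one year) → Jul 19, 1898 (104 left).
−19 → Jun 30, 1898 (end of Jun, 30 days; 85 left).
−30 → May 31, 1898 (end of May, 31 days; 55 left).
−31 → Apr 30, 1898 (end of Apr, 30 days; 24 left).
−24 → Apr 6, 1898.

April 6, 1898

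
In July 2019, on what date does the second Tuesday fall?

July 9, 2019

July 1, 2019 is a Monday.
The first Tuesday is therefore July 2 (1 days later).
The second Tuesday is 2 + 1×7 = July 9.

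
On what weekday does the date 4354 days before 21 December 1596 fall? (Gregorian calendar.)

First find the weekday of Dec 21, 1596. Doomsday rule: the anchor day for the 1500s is Wednesday. For year 96: 96÷12 = 8 r 0, and 0÷4 = 0, so 8+0+0 = 8.
Wednesday + 8 ≡ Thursday — that's 1596's doomsday.
In December the doomsday date is Dec 12.
Dec 21 is 9 days after Dec 12; 9 mod 7 = 2, so Thursday + 2 = Saturday.
4354 mod 7 = 0, so 4354 days before a Saturday is Saturday − 0 = Saturday.

Saturday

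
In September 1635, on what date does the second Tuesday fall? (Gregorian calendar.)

September 1, 1635 is a Saturday.
The first Tuesday is therefore September 4 (3 days later).
The second Tuesday is 4 + 1×7 = September 11.

September 11, 1635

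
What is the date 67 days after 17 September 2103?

November 23, 2103

Sep has 30 days: +14 → Oct 1, 2103 (53 left).
Oct has 31 days: +31 → Nov 1, 2103 (22 left).
+22 → Nov 23, 2103.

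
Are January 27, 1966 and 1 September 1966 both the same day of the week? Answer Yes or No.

From Jan 27, 1966 to Sep 1, 1966 is 217 days.
217 mod 7 = 0, so they are the same weekday.
(Jan 27, 1966 is a Thursday; Sep 1, 1966 is a Thursday.)

Yes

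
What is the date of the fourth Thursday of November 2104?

November 1, 2104 is a Saturday.
The first Thursday is therefore November 6 (5 days later).
The fourth Thursday is 6 + 3×7 = November 27.

November 27, 2104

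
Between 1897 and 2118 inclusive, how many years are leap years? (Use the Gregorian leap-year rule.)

Multiples of 4 in [1897,2118]: 55.
Of those, multiples of 100: 3 (not leap unless ÷400).
Multiples of 400: 1.
Leap years = 55 − 3 + 1 = 53.

53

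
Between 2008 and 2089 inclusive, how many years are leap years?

Multiples of 4 in [2008,2089]: 21.
Of those, multiples of 100: 0 (not leap unless ÷400).
Multiples of 400: 0.
Leap years = 21 − 0 + 0 = 21.

21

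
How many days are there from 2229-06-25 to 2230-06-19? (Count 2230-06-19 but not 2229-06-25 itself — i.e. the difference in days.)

Jun 25, 2229 → Jul 25, 2229: 30 days (June has 30).
Jul 25, 2229 → Aug 25, 2229: 31 days (July has 31).
Aug 25, 2229 → Sep 25, 2229: 31 days (August has 31).
Sep 25, 2229 → Oct 25, 2229: 30 days (September has 30).
Oct 25, 2229 → Nov 25, 2229: 31 days (October has 31).
Nov 25, 2229 → Dec 25, 2229: 30 days (November has 30).
Dec 25, 2229 → Jan 25, 2230: 31 days (December has 31).
Jan 25, 2230 → Feb 25, 2230: 31 days (January has 31).
Feb 25, 2230 → Mar 25, 2230: 28 days (February has 28).
Mar 25, 2230 → Apr 25, 2230: 31 days (March has 31).
Apr 25, 2230 → May 25, 2230: 30 days (April has 30).
May 25, 2230 → Jun 19, 2230: 25 days.
Total: 359 days.

359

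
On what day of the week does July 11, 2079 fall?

Doomsday rule: the anchor day for the 2000s is Tuesday. For year 79: 79÷12 = 6 r 7, and 7÷4 = 1, so 6+7+1 = 14.
Tuesday + 14 ≡ Tuesday — that's 2079's doomsday.
In July the doomsday date is Jul 11.
Jul 11 is the doomsday itself: Tuesday.

Tuesday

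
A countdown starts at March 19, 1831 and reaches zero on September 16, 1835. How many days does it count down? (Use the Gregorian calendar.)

Mar 19, 1831 → Mar 19, 1832: 366 days (Feb 29, 1832 is in that span).
Mar 19, 1832 → Mar 19, 1833: 365 days.
Mar 19, 1833 → Mar 19, 1834: 365 days.
Mar 19, 1834 → Mar 19, 1835: 365 days.
Mar 19, 1835 → Apr 19, 1835: 31 days (March has 31).
Apr 19, 1835 → May 19, 1835: 30 days (April has 30).
May 19, 1835 → Jun 19, 1835: 31 days (May has 31).
Jun 19, 1835 → Jul 19, 1835: 30 days (June has 30).
Jul 19, 1835 → Aug 19, 1835: 31 days (July has 31).
Aug 19, 1835 → Sep 16, 1835: 28 days.
Total: 1642 days.

1642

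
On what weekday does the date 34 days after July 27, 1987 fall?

Sunday

Jul 27, 1987 is a Monday.
34 mod 7 = 6, so 34 days after a Monday is Monday + 6 = Sunday.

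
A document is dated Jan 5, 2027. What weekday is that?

Doomsday rule: the anchor day for the 2000s is Tuesday. For year 27: 27÷12 = 2 r 3, and 3÷4 = 0, so 2+3+0 = 5.
Tuesday + 5 ≡ Sunday — that's 2027's doomsday.
In January the doomsday date is Jan 3 (2027 is not a leap year).
Jan 5 is 2 days after Jan 3; 2 mod 7 = 2, so Sunday + 2 = Tuesday.

Tuesday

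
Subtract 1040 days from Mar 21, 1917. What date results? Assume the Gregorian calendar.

−365 (one year) → Mar 21, 1916 (675 left).
−366 (one year; includes Feb 29, 1916) → Mar 21, 1915 (309 left).
−21 → Feb 28, 1915 (end of Feb, 28 days; 288 left).
−28 → Jan 31, 1915 (end of Jan, 31 days; 260 left).
−31 → Dec 31, 1914 (end of Dec, 31 days; 229 left).
−31 → Nov 30, 1914 (end of Nov, 30 days; 198 left).
−30 → Oct 31, 1914 (end of Oct, 31 days; 168 left).
−31 → Sep 30, 1914 (end of Sep, 30 days; 137 left).
−30 → Aug 31, 1914 (end of Aug, 31 days; 107 left).
−31 → Jul 31, 1914 (end of Jul, 31 days; 76 left).
−31 → Jun 30, 1914 (end of Jun, 30 days; 45 left).
−30 → May 31, 1914 (end of May, 31 days; 15 left).
−15 → May 16, 1914.

May 16, 1914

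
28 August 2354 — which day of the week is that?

Doomsday rule: the anchor day for the 2300s is Wednesday. For year 54: 54÷12 = 4 r 6, and 6÷4 = 1, so 4+6+1 = 11.
Wednesday + 11 ≡ Sunday — that's 2354's doomsday.
In August the doomsday date is Aug 8.
Aug 28 is 20 days after Aug 8; 20 mod 7 = 6, so Sunday + 6 = Saturday.

Saturday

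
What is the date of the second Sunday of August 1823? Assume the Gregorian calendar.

August 10, 1823

August 1, 1823 is a Friday.
The first Sunday is therefore August 3 (2 days later).
The second Sunday is 3 + 1×7 = August 10.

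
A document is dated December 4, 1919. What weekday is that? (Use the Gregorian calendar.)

Thursday

Doomsday rule: the anchor day for the 1900s is Wednesday. For year 19: 19÷12 = 1 r 7, and 7÷4 = 1, so 1+7+1 = 9.
Wednesday + 9 ≡ Friday — that's 1919's doomsday.
In December the doomsday date is Dec 12.
Dec 4 is 8 days before Dec 12; 8 mod 7 = 1, so Friday − 1 = Thursday.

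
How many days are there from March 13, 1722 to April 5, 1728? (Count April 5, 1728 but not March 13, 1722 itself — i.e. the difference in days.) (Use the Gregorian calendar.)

2215

Mar 13, 1722 → Mar 13, 1723: 365 days.
Mar 13, 1723 → Mar 13, 1724: 366 days (Feb 29, 1724 is in that span).
Mar 13, 1724 → Mar 13, 1725: 365 days.
Mar 13, 1725 → Mar 13, 1726: 365 days.
Mar 13, 1726 → Mar 13, 1727: 365 days.
Mar 13, 1727 → Apr 13, 1727: 31 days (March has 31).
Apr 13, 1727 → May 13, 1727: 30 days (April has 30).
May 13, 1727 → Jun 13, 1727: 31 days (May has 31).
Jun 13, 1727 → Jul 13, 1727: 30 days (June has 30).
Jul 13, 1727 → Aug 13, 1727: 31 days (July has 31).
Aug 13, 1727 → Sep 13, 1727: 31 days (August has 31).
Sep 13, 1727 → Oct 13, 1727: 30 days (September has 30).
Oct 13, 1727 → Nov 13, 1727: 31 days (October has 31).
Nov 13, 1727 → Dec 13, 1727: 30 days (November has 30).
Dec 13, 1727 → Jan 13, 1728: 31 days (December has 31).
Jan 13, 1728 → Feb 13, 1728: 31 days (January has 31).
Feb 13, 1728 → Mar 13, 1728: 29 days (February has 29).
Mar 13, 1728 → Apr 5, 1728: 23 days.
Total: 2215 days.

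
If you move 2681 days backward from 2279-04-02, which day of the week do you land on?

Apr 2, 2279 is a Wednesday.
2681 mod 7 = 0, so 2681 days before a Wednesday is Wednesday − 0 = Wednesday.

Wednesday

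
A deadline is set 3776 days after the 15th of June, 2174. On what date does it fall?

October 16, 2184

+365 (one year) → Jun 15, 2175 (3411 left).
+366 (one year; includes Feb 29, 2176) → Jun 15, 2176 (3045 left).
+365 (one year) → Jun 15, 2177 (2680 left).
+365 (one year) → Jun 15, 2178 (2315 left).
+365 (one year) → Jun 15, 2179 (1950 left).
+366 (one year; includes Feb 29, 2180) → Jun 15, 2180 (1584 left).
+365 (one year) → Jun 15, 2181 (1219 left).
+365 (one year) → Jun 15, 2182 (854 left).
+365 (one year) → Jun 15, 2183 (489 left).
+366 (one year; includes Feb 29, 2184) → Jun 15, 2184 (123 left).
Jun has 30 days: +16 → Jul 1, 2184 (107 left).
Jul has 31 days: +31 → Aug 1, 2184 (76 left).
Aug has 31 days: +31 → Sep 1, 2184 (45 left).
Sep has 30 days: +30 → Oct 1, 2184 (15 left).
+15 → Oct 16, 2184.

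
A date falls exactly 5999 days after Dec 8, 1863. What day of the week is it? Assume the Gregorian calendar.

First find the weekday of Dec 8, 1863. Doomsday rule: the anchor day for the 1800s is Friday. For year 63: 63÷12 = 5 r 3, and 3÷4 = 0, so 5+3+0 = 8.
Friday + 8 ≡ Saturday — that's 1863's doomsday.
In December the doomsday date is Dec 12.
Dec 8 is 4 days before Dec 12; 4 mod 7 = 4, so Saturday − 4 = Tuesday.
5999 mod 7 = 0, so 5999 days after a Tuesday is Tuesday + 0 = Tuesday.

Tuesday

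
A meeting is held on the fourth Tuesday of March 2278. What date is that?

March 1, 2278 is a Friday.
The first Tuesday is therefore March 5 (4 days later).
The fourth Tuesday is 5 + 3×7 = March 26.

March 26, 2278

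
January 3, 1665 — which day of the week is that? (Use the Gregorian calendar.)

Doomsday rule: the anchor day for the 1600s is Tuesday. For year 65: 65÷12 = 5 r 5, and 5÷4 = 1, so 5+5+1 = 11.
Tuesday + 11 ≡ Saturday — that's 1665's doomsday.
In January the doomsday date is Jan 3 (1665 is not a leap year).
Jan 3 is the doomsday itself: Saturday.

Saturday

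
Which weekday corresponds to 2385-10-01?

Tuesday

Doomsday rule: the anchor day for the 2300s is Wednesday. For year 85: 85÷12 = 7 r 1, and 1÷4 = 0, so 7+1+0 = 8.
Wednesday + 8 ≡ Thursday — that's 2385's doomsday.
In October the doomsday date is Oct 10.
Oct 1 is 9 days before Oct 10; 9 mod 7 = 2, so Thursday − 2 = Tuesday.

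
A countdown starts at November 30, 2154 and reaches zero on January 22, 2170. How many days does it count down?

5532

Nov 30, 2154 → Nov 30, 2155: 365 days.
Nov 30, 2155 → Nov 30, 2156: 366 days (Feb 29, 2156 is in that span).
Nov 30, 2156 → Nov 30, 2157: 365 days.
Nov 30, 2157 → Nov 30, 2158: 365 days.
Nov 30, 2158 → Nov 30, 2159: 365 days.
Nov 30, 2159 → Nov 30, 2160: 366 days (Feb 29, 2160 is in that span).
Nov 30, 2160 → Nov 30, 2161: 365 days.
Nov 30, 2161 → Nov 30, 2162: 365 days.
Nov 30, 2162 → Nov 30, 2163: 365 days.
Nov 30, 2163 → Nov 30, 2164: 366 days (Feb 29, 2164 is in that span).
Nov 30, 2164 → Nov 30, 2165: 365 days.
Nov 30, 2165 → Nov 30, 2166: 365 days.
Nov 30, 2166 → Nov 30, 2167: 365 days.
Nov 30, 2167 → Nov 30, 2168: 366 days (Feb 29, 2168 is in that span).
Nov 30, 2168 → Nov 30, 2169: 365 days.
Nov 30, 2169 → Dec 30, 2169: 30 days (November has 30).
Dec 30, 2169 → Jan 22, 2170: 23 days.
Total: 5532 days.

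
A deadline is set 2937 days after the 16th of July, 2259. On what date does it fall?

July 31, 2267

+366 (one year; includes Feb 29, 2260) → Jul 16, 2260 (2571 left).
+365 (one year) → Jul 16, 2261 (2206 left).
+365 (one year) → Jul 16, 2262 (1841 left).
+365 (one year) → Jul 16, 2263 (1476 left).
+366 (one year; includes Feb 29, 2264) → Jul 16, 2264 (1110 left).
+365 (one year) → Jul 16, 2265 (745 left).
+365 (one year) → Jul 16, 2266 (380 left).
Jul has 31 days: +16 → Aug 1, 2266 (364 left).
Aug has 31 days: +31 → Sep 1, 2266 (333 left).
Sep has 30 days: +30 → Oct 1, 2266 (303 left).
Oct has 31 days: +31 → Nov 1, 2266 (272 left).
Nov has 30 days: +30 → Dec 1, 2266 (242 left).
Dec has 31 days: +31 → Jan 1, 2267 (211 left).
Jan has 31 days: +31 → Feb 1, 2267 (180 left).
Feb has 28 days: +28 → Mar 1, 2267 (152 left).
Mar has 31 days: +31 → Apr 1, 2267 (121 left).
Apr has 30 days: +30 → May 1, 2267 (91 left).
May has 31 days: +31 → Jun 1, 2267 (60 left).
Jun has 30 days: +30 → Jul 1, 2267 (30 left).
+30 → Jul 31, 2267.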